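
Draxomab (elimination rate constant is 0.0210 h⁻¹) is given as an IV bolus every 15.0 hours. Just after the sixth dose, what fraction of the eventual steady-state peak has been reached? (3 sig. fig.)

f_n = 1 − e^(−nkτ) = 1 − e^(−6 × 0.02100 × 15.0) = 1 − e^(−1.890) = 1 − 0.1511 ≈ 0.849

0.849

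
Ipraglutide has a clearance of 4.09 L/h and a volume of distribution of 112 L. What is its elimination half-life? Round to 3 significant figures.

k = CL / V = 4.09 / 112 = 0.03652 h⁻¹
t½ = ln 2 / k = ln 2 / 0.03652 ≈ 19.0 hours

19.0 hours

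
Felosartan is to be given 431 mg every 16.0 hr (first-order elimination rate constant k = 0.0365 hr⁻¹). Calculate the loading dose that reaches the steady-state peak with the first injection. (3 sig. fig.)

Accumulation ratio R = 1 / (1 − e^(−kτ)) = 1 / (1 − e^(−0.03650×16.0)) = 1 / (1 − 0.5577) = 2.261
Loading dose = maintenance dose × R = 431 × 2.261 ≈ 974 mg

974 mg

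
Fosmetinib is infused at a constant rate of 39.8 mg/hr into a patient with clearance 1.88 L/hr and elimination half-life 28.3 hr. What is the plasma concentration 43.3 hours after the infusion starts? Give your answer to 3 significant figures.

13.8 mg/L

Css = rate / CL = 39.8 / 1.88 = 21.17 mg/L
k = ln 2 / 28.3 = 0.02449 hr⁻¹
C(t) = Css (1 − e^(−kt)) = 21.17 × (1 − e^(−1.061)) = 21.17 × 0.6537 ≈ 13.8 mg/L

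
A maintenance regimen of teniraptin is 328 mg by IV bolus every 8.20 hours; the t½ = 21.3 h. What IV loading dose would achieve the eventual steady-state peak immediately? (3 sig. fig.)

k = ln 2 / 21.3 = 0.03254 h⁻¹
Accumulation ratio R = 1 / (1 − e^(−kτ)) = 1 / (1 − e^(−0.03254×8.20)) = 1 / (1 − 0.7658) = 4.270
Loading dose = maintenance dose × R = 328 × 4.270 ≈ 1400 mg

1400 mg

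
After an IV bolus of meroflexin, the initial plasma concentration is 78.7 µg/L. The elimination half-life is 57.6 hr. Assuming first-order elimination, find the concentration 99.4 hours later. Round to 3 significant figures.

23.8 µg/L

k = ln 2 / 57.6 = 0.01203 hr⁻¹
99.4 hr is 1.726 half-lives, so C = 78.7 × (1/2)^1.726 = 78.7 × 0.3024 ≈ 23.8 µg/L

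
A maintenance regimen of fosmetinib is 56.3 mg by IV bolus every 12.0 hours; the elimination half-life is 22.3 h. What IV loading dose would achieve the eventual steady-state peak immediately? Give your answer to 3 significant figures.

k = ln 2 / 22.3 = 0.03108 h⁻¹
Accumulation ratio R = 1 / (1 − e^(−kτ)) = 1 / (1 − e^(−0.03108×12.0)) = 1 / (1 − 0.6887) = 3.212
Loading dose = maintenance dose × R = 56.3 × 3.212 ≈ 181 mg

181 mg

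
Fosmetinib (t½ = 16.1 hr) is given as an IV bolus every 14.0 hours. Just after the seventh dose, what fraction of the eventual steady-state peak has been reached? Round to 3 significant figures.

0.985

k = ln 2 / 16.1 = 0.04305 hr⁻¹
f_n = 1 − e^(−nkτ) = 1 − e^(−7 × 0.04305 × 14.0) = 1 − e^(−4.219) = 1 − 0.01471 ≈ 0.985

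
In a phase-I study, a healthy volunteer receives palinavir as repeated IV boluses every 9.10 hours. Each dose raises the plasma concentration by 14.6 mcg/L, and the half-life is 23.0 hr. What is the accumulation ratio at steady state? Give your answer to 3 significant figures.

4.17

k = ln 2 / 23.0 = 0.03014 hr⁻¹
Fraction remaining after one interval: e^(−kτ) = e^(−0.03014 × 9.10) = 0.7601
R = 1 / (1 − 0.7601) = 1 / 0.2399 ≈ 4.17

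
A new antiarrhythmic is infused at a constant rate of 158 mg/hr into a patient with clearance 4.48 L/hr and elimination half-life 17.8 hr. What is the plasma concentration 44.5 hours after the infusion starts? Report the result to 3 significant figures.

Css = rate / CL = 158 / 4.48 = 35.27 mg/L
k = ln 2 / 17.8 = 0.03894 hr⁻¹
C(t) = Css (1 − e^(−kt)) = 35.27 × (1 − e^(−1.733)) = 35.27 × 0.8232 ≈ 29.0 mg/L

29.0 mg/L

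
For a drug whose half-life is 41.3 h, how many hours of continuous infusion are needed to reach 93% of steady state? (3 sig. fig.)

k = ln 2 / 41.3 = 0.01678 h⁻¹
f = 1 − e^(−kt)  ⇒  t = −ln(1 − f) / k
t = −ln(1 − 0.93) / 0.01678 = 2.659 / 0.01678 ≈ 158 hours

158 hours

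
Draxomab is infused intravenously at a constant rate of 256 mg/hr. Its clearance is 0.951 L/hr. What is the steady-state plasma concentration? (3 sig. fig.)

Css = infusion rate / CL = 256 / 0.951 ≈ 269 mg/L

269 mg/L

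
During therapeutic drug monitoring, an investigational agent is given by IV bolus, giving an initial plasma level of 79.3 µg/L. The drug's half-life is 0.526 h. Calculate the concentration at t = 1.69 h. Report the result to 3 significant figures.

k = ln 2 / 0.526 = 1.318 h⁻¹
C(t) = C₀ e^(−kt) = 79.3 × e^(−1.318 × 1.69) = 79.3 × e^(−2.227) = 79.3 × 0.1078 ≈ 8.55 µg/L

8.55 µg/L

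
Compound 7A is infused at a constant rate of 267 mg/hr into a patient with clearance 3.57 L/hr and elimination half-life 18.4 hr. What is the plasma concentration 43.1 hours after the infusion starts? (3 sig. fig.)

60.0 µg/mL

Css = rate / CL = 267 / 3.57 = 74.79 µg/mL
k = ln 2 / 18.4 = 0.03767 hr⁻¹
C(t) = Css (1 − e^(−kt)) = 74.79 × (1 − e^(−1.624)) = 74.79 × 0.8028 ≈ 60.0 µg/mL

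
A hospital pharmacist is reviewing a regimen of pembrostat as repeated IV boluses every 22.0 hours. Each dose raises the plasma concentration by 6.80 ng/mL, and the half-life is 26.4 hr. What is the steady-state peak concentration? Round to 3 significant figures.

15.5 ng/mL

k = ln 2 / 26.4 = 0.02626 hr⁻¹
Fraction remaining after one interval: e^(−kτ) = e^(−0.02626 × 22.0) = 0.5612
R = 1 / (1 − 0.5612) = 2.279
Css,max = 6.80 × 2.279 ≈ 15.5 ng/mL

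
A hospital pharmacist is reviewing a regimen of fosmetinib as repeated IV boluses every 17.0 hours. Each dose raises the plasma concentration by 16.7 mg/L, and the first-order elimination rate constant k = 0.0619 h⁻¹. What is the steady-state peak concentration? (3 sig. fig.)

25.7 mg/L

Fraction remaining after one interval: e^(−kτ) = e^(−0.06190 × 17.0) = 0.3491
R = 1 / (1 − 0.3491) = 1.536
Css,max = 16.7 × 1.536 ≈ 25.7 mg/L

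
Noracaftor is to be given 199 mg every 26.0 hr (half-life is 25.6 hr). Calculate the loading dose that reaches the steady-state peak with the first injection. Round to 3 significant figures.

394 mg

k = ln 2 / 25.6 = 0.02708 hr⁻¹
Accumulation ratio R = 1 / (1 − e^(−kτ)) = 1 / (1 − e^(−0.02708×26.0)) = 1 / (1 − 0.4946) = 1.979
Loading dose = maintenance dose × R = 199 × 1.979 ≈ 394 mg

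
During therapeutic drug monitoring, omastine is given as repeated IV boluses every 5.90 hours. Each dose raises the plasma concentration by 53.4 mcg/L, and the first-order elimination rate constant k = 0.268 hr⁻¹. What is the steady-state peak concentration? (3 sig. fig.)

67.2 mcg/L

Fraction remaining after one interval: e^(−kτ) = e^(−0.2680 × 5.90) = 0.2057
R = 1 / (1 − 0.2057) = 1.259
Css,max = 53.4 × 1.259 ≈ 67.2 mcg/L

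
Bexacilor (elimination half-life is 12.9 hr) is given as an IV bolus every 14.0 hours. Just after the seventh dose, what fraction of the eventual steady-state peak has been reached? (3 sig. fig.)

0.995

k = ln 2 / 12.9 = 0.05373 hr⁻¹
f_n = 1 − e^(−nkτ) = 1 − e^(−7 × 0.05373 × 14.0) = 1 − e^(−5.266) = 1 − 0.005165 ≈ 0.995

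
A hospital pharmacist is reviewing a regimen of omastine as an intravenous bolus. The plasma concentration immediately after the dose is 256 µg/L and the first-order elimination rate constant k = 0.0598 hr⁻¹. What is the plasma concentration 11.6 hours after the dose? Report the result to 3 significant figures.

C(t) = C₀ e^(−kt) = 256 × e^(−0.05980 × 11.6) = 256 × e^(−0.6937) = 256 × 0.4997 ≈ 128 µg/L

128 µg/L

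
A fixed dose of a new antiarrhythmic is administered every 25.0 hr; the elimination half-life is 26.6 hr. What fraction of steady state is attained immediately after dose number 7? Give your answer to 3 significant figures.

0.990

k = ln 2 / 26.6 = 0.02606 hr⁻¹
f_n = 1 − e^(−nkτ) = 1 − e^(−7 × 0.02606 × 25.0) = 1 − e^(−4.560) = 1 − 0.01046 ≈ 0.990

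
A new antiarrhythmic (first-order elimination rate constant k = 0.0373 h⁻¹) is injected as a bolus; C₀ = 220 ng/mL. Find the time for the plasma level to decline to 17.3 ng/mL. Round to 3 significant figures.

C(t) = C₀ e^(−kt)  ⇒  t = ln(C₀/C) / k
t = ln(220/17.3) / 0.03730 = 2.543 / 0.03730 ≈ 68.2 hours

68.2 hours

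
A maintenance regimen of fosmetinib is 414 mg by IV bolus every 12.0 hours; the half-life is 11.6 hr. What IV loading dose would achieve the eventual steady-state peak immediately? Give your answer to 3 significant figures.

k = ln 2 / 11.6 = 0.05975 hr⁻¹
Accumulation ratio R = 1 / (1 − e^(−kτ)) = 1 / (1 − e^(−0.05975×12.0)) = 1 / (1 − 0.4882) = 1.954
Loading dose = maintenance dose × R = 414 × 1.954 ≈ 809 mg

809 mg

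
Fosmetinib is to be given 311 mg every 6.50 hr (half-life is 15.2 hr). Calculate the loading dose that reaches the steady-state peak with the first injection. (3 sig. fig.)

k = ln 2 / 15.2 = 0.04560 hr⁻¹
Accumulation ratio R = 1 / (1 − e^(−kτ)) = 1 / (1 − e^(−0.04560×6.50)) = 1 / (1 − 0.7435) = 3.898
Loading dose = maintenance dose × R = 311 × 3.898 ≈ 1210 mg

1210 mg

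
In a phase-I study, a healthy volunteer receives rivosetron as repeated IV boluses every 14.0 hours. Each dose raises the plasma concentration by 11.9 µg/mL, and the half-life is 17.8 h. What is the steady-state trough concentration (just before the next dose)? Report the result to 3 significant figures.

16.4 µg/mL

k = ln 2 / 17.8 = 0.03894 h⁻¹
Fraction remaining after one interval: e^(−kτ) = e^(−0.03894 × 14.0) = 0.5797
R = 1 / (1 − 0.5797) = 2.379
Css,max = 11.9 × 2.379 = 28.32 µg/mL
Css,min = Css,max × e^(−kτ) = 28.32 × 0.5797 ≈ 16.4 µg/mL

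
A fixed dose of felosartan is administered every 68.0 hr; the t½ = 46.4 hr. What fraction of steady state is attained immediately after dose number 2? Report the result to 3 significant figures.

k = ln 2 / 46.4 = 0.01494 hr⁻¹
f_n = 1 − e^(−nkτ) = 1 − e^(−2 × 0.01494 × 68.0) = 1 − e^(−2.032) = 1 − 0.1311 ≈ 0.869

0.869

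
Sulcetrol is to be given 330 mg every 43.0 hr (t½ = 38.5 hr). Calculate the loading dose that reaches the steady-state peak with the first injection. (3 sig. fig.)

k = ln 2 / 38.5 = 0.01800 hr⁻¹
Accumulation ratio R = 1 / (1 − e^(−kτ)) = 1 / (1 − e^(−0.01800×43.0)) = 1 / (1 − 0.4611) = 1.856
Loading dose = maintenance dose × R = 330 × 1.856 ≈ 612 mg

612 mg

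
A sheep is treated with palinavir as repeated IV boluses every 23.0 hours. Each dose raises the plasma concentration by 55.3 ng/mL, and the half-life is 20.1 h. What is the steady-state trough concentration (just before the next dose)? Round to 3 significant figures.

45.7 ng/mL

k = ln 2 / 20.1 = 0.03448 h⁻¹
Fraction remaining after one interval: e^(−kτ) = e^(−0.03448 × 23.0) = 0.4524
R = 1 / (1 − 0.4524) = 1.826
Css,max = 55.3 × 1.826 = 101.0 ng/mL
Css,min = Css,max × e^(−kτ) = 101.0 × 0.4524 ≈ 45.7 ng/mL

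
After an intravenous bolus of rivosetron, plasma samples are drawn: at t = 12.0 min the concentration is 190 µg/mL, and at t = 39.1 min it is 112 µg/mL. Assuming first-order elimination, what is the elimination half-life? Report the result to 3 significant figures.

k = ln(C₁/C₂) / (t₂ − t₁) = ln(190/112) / (39.1 − 12.0)
  = 0.5285 / 27.10 = 0.01950 min⁻¹
t½ = ln 2 / k = ln 2 / 0.01950 ≈ 35.5 minutes

35.5 minutes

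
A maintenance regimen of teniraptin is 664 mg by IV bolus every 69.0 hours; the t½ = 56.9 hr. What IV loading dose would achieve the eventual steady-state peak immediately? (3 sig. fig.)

1170 mg

k = ln 2 / 56.9 = 0.01218 hr⁻¹
Accumulation ratio R = 1 / (1 − e^(−kτ)) = 1 / (1 − e^(−0.01218×69.0)) = 1 / (1 − 0.4315) = 1.759
Loading dose = maintenance dose × R = 664 × 1.759 ≈ 1170 mg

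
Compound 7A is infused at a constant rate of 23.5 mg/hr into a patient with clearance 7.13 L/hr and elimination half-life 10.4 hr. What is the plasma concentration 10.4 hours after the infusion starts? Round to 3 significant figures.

Css = rate / CL = 23.5 / 7.13 = 3.296 mg/L
k = ln 2 / 10.4 = 0.06665 hr⁻¹
C(t) = Css (1 − e^(−kt)) = 3.296 × (1 − e^(−0.6931)) = 3.296 × 0.5000 ≈ 1.65 mg/L

1.65 mg/L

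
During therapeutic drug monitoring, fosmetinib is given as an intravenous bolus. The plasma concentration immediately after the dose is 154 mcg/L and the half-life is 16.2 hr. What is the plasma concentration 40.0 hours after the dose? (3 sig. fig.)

k = ln 2 / 16.2 = 0.04279 hr⁻¹
C(t) = C₀ e^(−kt) = 154 × e^(−0.04279 × 40.0) = 154 × e^(−1.711) = 154 × 0.1806 ≈ 27.8 mcg/L

27.8 mcg/L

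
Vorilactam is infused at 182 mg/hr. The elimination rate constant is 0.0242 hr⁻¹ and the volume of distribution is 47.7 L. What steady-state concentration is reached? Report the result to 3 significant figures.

CL = k · V = 0.0242 × 47.7 = 1.154 L/hr
Css = rate / CL = 182 / 1.154 ≈ 158 mg/L

158 mg/L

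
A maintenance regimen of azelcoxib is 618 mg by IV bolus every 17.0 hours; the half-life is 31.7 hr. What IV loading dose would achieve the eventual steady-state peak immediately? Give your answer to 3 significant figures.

k = ln 2 / 31.7 = 0.02187 hr⁻¹
Accumulation ratio R = 1 / (1 − e^(−kτ)) = 1 / (1 − e^(−0.02187×17.0)) = 1 / (1 − 0.6895) = 3.221
Loading dose = maintenance dose × R = 618 × 3.221 ≈ 1990 mg

1990 mg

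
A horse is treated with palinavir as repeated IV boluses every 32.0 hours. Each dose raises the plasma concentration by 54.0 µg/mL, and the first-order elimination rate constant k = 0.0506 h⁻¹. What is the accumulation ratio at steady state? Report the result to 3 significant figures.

Fraction remaining after one interval: e^(−kτ) = e^(−0.05060 × 32.0) = 0.1981
R = 1 / (1 − 0.1981) = 1 / 0.8019 ≈ 1.25

1.25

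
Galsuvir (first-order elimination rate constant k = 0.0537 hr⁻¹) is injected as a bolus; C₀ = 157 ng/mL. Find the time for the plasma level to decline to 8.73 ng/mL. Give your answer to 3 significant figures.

53.8 hours

C(t) = C₀ e^(−kt)  ⇒  t = ln(C₀/C) / k
t = ln(157/8.73) / 0.05370 = 2.889 / 0.05370 ≈ 53.8 hours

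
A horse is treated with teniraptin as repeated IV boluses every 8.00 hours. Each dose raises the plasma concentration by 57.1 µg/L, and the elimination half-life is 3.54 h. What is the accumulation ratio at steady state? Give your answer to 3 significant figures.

1.26

k = ln 2 / 3.54 = 0.1958 h⁻¹
Fraction remaining after one interval: e^(−kτ) = e^(−0.1958 × 8.00) = 0.2088
R = 1 / (1 − 0.2088) = 1 / 0.7912 ≈ 1.26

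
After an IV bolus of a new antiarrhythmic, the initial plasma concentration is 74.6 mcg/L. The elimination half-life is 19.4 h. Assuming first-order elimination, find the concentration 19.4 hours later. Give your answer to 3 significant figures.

k = ln 2 / 19.4 = 0.03573 h⁻¹
C(t) = C₀ e^(−kt) = 74.6 × e^(−0.03573 × 19.4) = 74.6 × e^(−0.6931) = 74.6 × 0.5000 ≈ 37.3 mcg/L

37.3 mcg/L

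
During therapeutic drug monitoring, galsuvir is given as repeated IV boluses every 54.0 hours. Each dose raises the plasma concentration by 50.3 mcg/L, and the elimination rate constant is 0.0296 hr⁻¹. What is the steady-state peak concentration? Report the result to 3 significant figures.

Fraction remaining after one interval: e^(−kτ) = e^(−0.02960 × 54.0) = 0.2022
R = 1 / (1 − 0.2022) = 1.253
Css,max = 50.3 × 1.253 ≈ 63.0 mcg/L

63.0 mcg/L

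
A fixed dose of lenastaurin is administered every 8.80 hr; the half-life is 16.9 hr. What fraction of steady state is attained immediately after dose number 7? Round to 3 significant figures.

0.920

k = ln 2 / 16.9 = 0.04101 hr⁻¹
f_n = 1 − e^(−nkτ) = 1 − e^(−7 × 0.04101 × 8.80) = 1 − e^(−2.527) = 1 − 0.07994 ≈ 0.920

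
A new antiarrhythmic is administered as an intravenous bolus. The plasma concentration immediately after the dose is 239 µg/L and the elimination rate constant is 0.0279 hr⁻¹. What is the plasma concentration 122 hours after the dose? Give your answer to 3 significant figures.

C(t) = C₀ e^(−kt) = 239 × e^(−0.02790 × 122) = 239 × e^(−3.404) = 239 × 0.03325 ≈ 7.95 µg/L

7.95 µg/L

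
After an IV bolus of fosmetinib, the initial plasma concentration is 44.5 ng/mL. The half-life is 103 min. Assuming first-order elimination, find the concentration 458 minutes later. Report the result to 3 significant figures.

2.04 ng/mL

k = ln 2 / 103 = 0.006730 min⁻¹
C(t) = C₀ e^(−kt) = 44.5 × e^(−0.006730 × 458) = 44.5 × e^(−3.082) = 44.5 × 0.04586 ≈ 2.04 ng/mL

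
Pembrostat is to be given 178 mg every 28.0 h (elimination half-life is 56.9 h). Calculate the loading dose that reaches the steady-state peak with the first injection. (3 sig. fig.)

k = ln 2 / 56.9 = 0.01218 h⁻¹
Accumulation ratio R = 1 / (1 − e^(−kτ)) = 1 / (1 − e^(−0.01218×28.0)) = 1 / (1 − 0.7110) = 3.460
Loading dose = maintenance dose × R = 178 × 3.460 ≈ 616 mg

616 mg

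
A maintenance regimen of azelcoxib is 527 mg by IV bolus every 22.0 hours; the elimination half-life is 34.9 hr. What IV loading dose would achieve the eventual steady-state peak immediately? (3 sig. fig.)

1490 mg

k = ln 2 / 34.9 = 0.01986 hr⁻¹
Accumulation ratio R = 1 / (1 − e^(−kτ)) = 1 / (1 − e^(−0.01986×22.0)) = 1 / (1 − 0.6460) = 2.825
Loading dose = maintenance dose × R = 527 × 2.825 ≈ 1490 mg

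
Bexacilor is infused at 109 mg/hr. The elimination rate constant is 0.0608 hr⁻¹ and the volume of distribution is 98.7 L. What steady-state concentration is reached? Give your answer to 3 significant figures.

CL = k · V = 0.0608 × 98.7 = 6.001 L/hr
Css = rate / CL = 109 / 6.001 ≈ 18.2 µg/mL

18.2 µg/mL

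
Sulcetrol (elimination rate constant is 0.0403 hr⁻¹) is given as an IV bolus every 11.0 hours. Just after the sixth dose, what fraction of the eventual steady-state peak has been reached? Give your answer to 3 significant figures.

0.930

f_n = 1 − e^(−nkτ) = 1 − e^(−6 × 0.04030 × 11.0) = 1 − e^(−2.660) = 1 − 0.06996 ≈ 0.930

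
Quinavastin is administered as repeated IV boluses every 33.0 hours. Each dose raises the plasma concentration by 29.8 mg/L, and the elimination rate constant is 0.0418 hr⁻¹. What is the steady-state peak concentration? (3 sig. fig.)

Fraction remaining after one interval: e^(−kτ) = e^(−0.04180 × 33.0) = 0.2517
R = 1 / (1 − 0.2517) = 1.336
Css,max = 29.8 × 1.336 ≈ 39.8 mg/L

39.8 mg/L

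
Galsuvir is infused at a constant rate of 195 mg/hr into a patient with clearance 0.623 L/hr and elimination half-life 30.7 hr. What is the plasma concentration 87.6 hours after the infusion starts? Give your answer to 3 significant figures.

Css = rate / CL = 195 / 0.623 = 313.0 mg/L
k = ln 2 / 30.7 = 0.02258 hr⁻¹
C(t) = Css (1 − e^(−kt)) = 313.0 × (1 − e^(−1.978)) = 313.0 × 0.8616 ≈ 270 mg/L

270 mg/L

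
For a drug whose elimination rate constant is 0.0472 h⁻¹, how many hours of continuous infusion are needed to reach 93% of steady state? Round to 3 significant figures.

f = 1 − e^(−kt)  ⇒  t = −ln(1 − f) / k
t = −ln(1 − 0.93) / 0.04720 = 2.659 / 0.04720 ≈ 56.3 hours

56.3 hours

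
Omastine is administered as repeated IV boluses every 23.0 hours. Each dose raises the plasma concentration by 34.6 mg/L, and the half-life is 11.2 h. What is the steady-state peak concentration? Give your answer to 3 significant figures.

k = ln 2 / 11.2 = 0.06189 h⁻¹
Fraction remaining after one interval: e^(−kτ) = e^(−0.06189 × 23.0) = 0.2409
R = 1 / (1 − 0.2409) = 1.317
Css,max = 34.6 × 1.317 ≈ 45.6 mg/L

45.6 mg/L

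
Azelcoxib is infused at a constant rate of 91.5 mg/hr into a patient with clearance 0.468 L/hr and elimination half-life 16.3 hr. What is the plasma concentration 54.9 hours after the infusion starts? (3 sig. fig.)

Css = rate / CL = 91.5 / 0.468 = 195.5 mg/L
k = ln 2 / 16.3 = 0.04252 hr⁻¹
C(t) = Css (1 − e^(−kt)) = 195.5 × (1 − e^(−2.335)) = 195.5 × 0.9031 ≈ 177 mg/L

177 mg/L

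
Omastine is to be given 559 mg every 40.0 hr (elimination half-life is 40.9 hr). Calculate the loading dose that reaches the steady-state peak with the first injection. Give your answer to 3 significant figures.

1140 mg

k = ln 2 / 40.9 = 0.01695 hr⁻¹
Accumulation ratio R = 1 / (1 − e^(−kτ)) = 1 / (1 − e^(−0.01695×40.0)) = 1 / (1 − 0.5077) = 2.031
Loading dose = maintenance dose × R = 559 × 2.031 ≈ 1140 mg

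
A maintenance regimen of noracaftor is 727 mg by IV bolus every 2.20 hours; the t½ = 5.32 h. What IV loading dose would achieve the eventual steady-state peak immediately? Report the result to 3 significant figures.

k = ln 2 / 5.32 = 0.1303 h⁻¹
Accumulation ratio R = 1 / (1 − e^(−kτ)) = 1 / (1 − e^(−0.1303×2.20)) = 1 / (1 − 0.7508) = 4.013
Loading dose = maintenance dose × R = 727 × 4.013 ≈ 2920 mg

2920 mg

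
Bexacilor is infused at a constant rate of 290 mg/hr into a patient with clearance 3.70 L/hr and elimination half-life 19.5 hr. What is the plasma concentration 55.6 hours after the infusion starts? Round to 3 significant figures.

Css = rate / CL = 290 / 3.70 = 78.38 µg/mL
k = ln 2 / 19.5 = 0.03555 hr⁻¹
C(t) = Css (1 − e^(−kt)) = 78.38 × (1 − e^(−1.976)) = 78.38 × 0.8614 ≈ 67.5 µg/mL

67.5 µg/mL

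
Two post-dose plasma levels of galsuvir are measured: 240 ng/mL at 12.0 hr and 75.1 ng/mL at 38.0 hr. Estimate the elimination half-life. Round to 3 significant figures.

15.5 hours

k = ln(C₁/C₂) / (t₂ − t₁) = ln(240/75.1) / (38.0 − 12.0)
  = 1.162 / 26.00 = 0.04469 hr⁻¹
t½ = ln 2 / k = ln 2 / 0.04469 ≈ 15.5 hours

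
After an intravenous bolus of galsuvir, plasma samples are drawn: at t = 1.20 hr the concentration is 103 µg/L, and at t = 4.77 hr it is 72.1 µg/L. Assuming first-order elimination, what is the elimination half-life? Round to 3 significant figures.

6.94 hours

k = ln(C₁/C₂) / (t₂ − t₁) = ln(103/72.1) / (4.77 − 1.20)
  = 0.3567 / 3.570 = 0.09991 hr⁻¹
t½ = ln 2 / k = ln 2 / 0.09991 ≈ 6.94 hours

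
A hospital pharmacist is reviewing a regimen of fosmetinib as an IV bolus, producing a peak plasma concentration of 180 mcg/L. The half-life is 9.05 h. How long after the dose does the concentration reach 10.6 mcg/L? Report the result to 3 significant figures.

37.0 hours

k = ln 2 / 9.05 = 0.07659 h⁻¹
C(t) = C₀ e^(−kt)  ⇒  t = ln(C₀/C) / k
t = ln(180/10.6) / 0.07659 = 2.832 / 0.07659 ≈ 37.0 hours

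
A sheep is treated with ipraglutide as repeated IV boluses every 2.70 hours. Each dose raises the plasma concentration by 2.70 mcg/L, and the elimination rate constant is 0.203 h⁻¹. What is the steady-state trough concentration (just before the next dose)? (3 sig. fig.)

Fraction remaining after one interval: e^(−kτ) = e^(−0.2030 × 2.70) = 0.5780
R = 1 / (1 − 0.5780) = 2.370
Css,max = 2.70 × 2.370 = 6.399 mcg/L
Css,min = Css,max × e^(−kτ) = 6.399 × 0.5780 ≈ 3.70 mcg/L

3.70 mcg/L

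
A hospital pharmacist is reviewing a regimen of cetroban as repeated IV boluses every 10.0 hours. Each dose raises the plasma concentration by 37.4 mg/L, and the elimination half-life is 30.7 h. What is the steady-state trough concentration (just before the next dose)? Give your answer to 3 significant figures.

148 mg/L

k = ln 2 / 30.7 = 0.02258 h⁻¹
Fraction remaining after one interval: e^(−kτ) = e^(−0.02258 × 10.0) = 0.7979
R = 1 / (1 − 0.7979) = 4.948
Css,max = 37.4 × 4.948 = 185.1 mg/L
Css,min = Css,max × e^(−kτ) = 185.1 × 0.7979 ≈ 148 mg/L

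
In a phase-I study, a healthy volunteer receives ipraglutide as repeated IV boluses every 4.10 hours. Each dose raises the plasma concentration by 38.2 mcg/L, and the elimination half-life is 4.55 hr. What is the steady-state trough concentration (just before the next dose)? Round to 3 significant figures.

44.0 mcg/L

k = ln 2 / 4.55 = 0.1523 hr⁻¹
Fraction remaining after one interval: e^(−kτ) = e^(−0.1523 × 4.10) = 0.5355
R = 1 / (1 − 0.5355) = 2.153
Css,max = 38.2 × 2.153 = 82.24 mcg/L
Css,min = Css,max × e^(−kτ) = 82.24 × 0.5355 ≈ 44.0 mcg/L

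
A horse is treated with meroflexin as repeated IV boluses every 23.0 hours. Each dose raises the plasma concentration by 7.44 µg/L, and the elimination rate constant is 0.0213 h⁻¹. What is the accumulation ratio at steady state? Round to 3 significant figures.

2.58

Fraction remaining after one interval: e^(−kτ) = e^(−0.02130 × 23.0) = 0.6127
R = 1 / (1 − 0.6127) = 1 / 0.3873 ≈ 2.58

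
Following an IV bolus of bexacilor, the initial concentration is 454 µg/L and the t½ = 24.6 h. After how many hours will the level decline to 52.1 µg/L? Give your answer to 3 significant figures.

76.8 hours

k = ln 2 / 24.6 = 0.02818 h⁻¹
C(t) = C₀ e^(−kt)  ⇒  t = ln(C₀/C) / k
t = ln(454/52.1) / 0.02818 = 2.165 / 0.02818 ≈ 76.8 hours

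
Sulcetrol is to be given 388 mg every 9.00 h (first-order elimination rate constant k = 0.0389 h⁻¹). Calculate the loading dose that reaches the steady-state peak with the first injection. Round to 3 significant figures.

Accumulation ratio R = 1 / (1 − e^(−kτ)) = 1 / (1 − e^(−0.03890×9.00)) = 1 / (1 − 0.7046) = 3.385
Loading dose = maintenance dose × R = 388 × 3.385 ≈ 1310 mg

1310 mg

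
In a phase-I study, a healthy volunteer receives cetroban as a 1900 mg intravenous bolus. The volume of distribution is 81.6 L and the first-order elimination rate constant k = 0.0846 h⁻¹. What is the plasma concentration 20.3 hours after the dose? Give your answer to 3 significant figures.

4.18 µg/mL

C₀ = dose / V = 1900 / 81.6 = 23.28 µg/mL
C(t) = C₀ e^(−kt) = 23.28 × e^(−0.08460 × 20.3) = 23.28 × e^(−1.717) = 23.28 × 0.1795 ≈ 4.18 µg/mL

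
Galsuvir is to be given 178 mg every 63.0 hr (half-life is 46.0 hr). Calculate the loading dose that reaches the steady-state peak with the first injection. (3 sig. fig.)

k = ln 2 / 46.0 = 0.01507 hr⁻¹
Accumulation ratio R = 1 / (1 − e^(−kτ)) = 1 / (1 − e^(−0.01507×63.0)) = 1 / (1 − 0.3870) = 1.631
Loading dose = maintenance dose × R = 178 × 1.631 ≈ 290 mg

290 mg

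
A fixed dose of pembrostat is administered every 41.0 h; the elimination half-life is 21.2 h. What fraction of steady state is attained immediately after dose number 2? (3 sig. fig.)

k = ln 2 / 21.2 = 0.03270 h⁻¹
f_n = 1 − e^(−nkτ) = 1 − e^(−2 × 0.03270 × 41.0) = 1 − e^(−2.681) = 1 − 0.06849 ≈ 0.932

0.932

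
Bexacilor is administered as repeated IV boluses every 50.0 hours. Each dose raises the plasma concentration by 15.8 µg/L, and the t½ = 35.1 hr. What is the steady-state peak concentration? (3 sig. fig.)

25.2 µg/L

k = ln 2 / 35.1 = 0.01975 hr⁻¹
Fraction remaining after one interval: e^(−kτ) = e^(−0.01975 × 50.0) = 0.3725
R = 1 / (1 − 0.3725) = 1.594
Css,max = 15.8 × 1.594 ≈ 25.2 µg/L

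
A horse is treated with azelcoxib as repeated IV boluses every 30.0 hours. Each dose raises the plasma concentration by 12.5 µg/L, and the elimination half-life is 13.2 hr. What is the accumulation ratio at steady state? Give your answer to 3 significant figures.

1.26

k = ln 2 / 13.2 = 0.05251 hr⁻¹
Fraction remaining after one interval: e^(−kτ) = e^(−0.05251 × 30.0) = 0.2069
R = 1 / (1 − 0.2069) = 1 / 0.7931 ≈ 1.26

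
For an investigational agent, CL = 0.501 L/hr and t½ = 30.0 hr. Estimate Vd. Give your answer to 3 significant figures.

21.7 L

k = ln 2 / t½ = ln 2 / 30.0 = 0.02310 hr⁻¹
V = CL / k = 0.501 / 0.02310 ≈ 21.7 L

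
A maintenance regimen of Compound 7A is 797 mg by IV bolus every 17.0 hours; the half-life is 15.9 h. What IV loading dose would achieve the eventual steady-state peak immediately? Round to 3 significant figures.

k = ln 2 / 15.9 = 0.04359 h⁻¹
Accumulation ratio R = 1 / (1 − e^(−kτ)) = 1 / (1 − e^(−0.04359×17.0)) = 1 / (1 − 0.4766) = 1.911
Loading dose = maintenance dose × R = 797 × 1.911 ≈ 1520 mg

1520 mg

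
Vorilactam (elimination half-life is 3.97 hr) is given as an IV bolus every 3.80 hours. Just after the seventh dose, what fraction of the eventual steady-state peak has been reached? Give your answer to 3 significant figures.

k = ln 2 / 3.97 = 0.1746 hr⁻¹
f_n = 1 − e^(−nkτ) = 1 − e^(−7 × 0.1746 × 3.80) = 1 − e^(−4.644) = 1 − 0.009617 ≈ 0.990

0.990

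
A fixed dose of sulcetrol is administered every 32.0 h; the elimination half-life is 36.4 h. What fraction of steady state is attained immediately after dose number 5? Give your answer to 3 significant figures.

0.952

k = ln 2 / 36.4 = 0.01904 h⁻¹
f_n = 1 − e^(−nkτ) = 1 − e^(−5 × 0.01904 × 32.0) = 1 − e^(−3.047) = 1 − 0.04751 ≈ 0.952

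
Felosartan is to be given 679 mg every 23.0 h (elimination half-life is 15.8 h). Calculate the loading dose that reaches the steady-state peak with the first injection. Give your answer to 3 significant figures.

1070 mg

k = ln 2 / 15.8 = 0.04387 h⁻¹
Accumulation ratio R = 1 / (1 − e^(−kτ)) = 1 / (1 − e^(−0.04387×23.0)) = 1 / (1 − 0.3646) = 1.574
Loading dose = maintenance dose × R = 679 × 1.574 ≈ 1070 mg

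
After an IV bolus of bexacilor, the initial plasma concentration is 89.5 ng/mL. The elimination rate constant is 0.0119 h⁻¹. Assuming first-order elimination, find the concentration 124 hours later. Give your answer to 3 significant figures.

20.5 ng/mL

C(t) = C₀ e^(−kt) = 89.5 × e^(−0.01190 × 124) = 89.5 × e^(−1.476) = 89.5 × 0.2286 ≈ 20.5 ng/mL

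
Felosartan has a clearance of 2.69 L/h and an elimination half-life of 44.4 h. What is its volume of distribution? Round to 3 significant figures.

172 L

k = ln 2 / t½ = ln 2 / 44.4 = 0.01561 h⁻¹
V = CL / k = 2.69 / 0.01561 ≈ 172 L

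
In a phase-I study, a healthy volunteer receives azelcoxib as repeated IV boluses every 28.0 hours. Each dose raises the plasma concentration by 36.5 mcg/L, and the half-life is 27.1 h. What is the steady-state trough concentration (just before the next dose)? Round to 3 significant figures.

34.9 mcg/L

k = ln 2 / 27.1 = 0.02558 h⁻¹
Fraction remaining after one interval: e^(−kτ) = e^(−0.02558 × 28.0) = 0.4886
R = 1 / (1 − 0.4886) = 1.955
Css,max = 36.5 × 1.955 = 71.38 mcg/L
Css,min = Css,max × e^(−kτ) = 71.38 × 0.4886 ≈ 34.9 mcg/L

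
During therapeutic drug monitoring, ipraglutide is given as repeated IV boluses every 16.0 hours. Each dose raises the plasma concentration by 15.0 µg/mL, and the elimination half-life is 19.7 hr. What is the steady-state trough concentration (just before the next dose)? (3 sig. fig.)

19.8 µg/mL

k = ln 2 / 19.7 = 0.03519 hr⁻¹
Fraction remaining after one interval: e^(−kτ) = e^(−0.03519 × 16.0) = 0.5695
R = 1 / (1 − 0.5695) = 2.323
Css,max = 15.0 × 2.323 = 34.84 µg/mL
Css,min = Css,max × e^(−kτ) = 34.84 × 0.5695 ≈ 19.8 µg/mL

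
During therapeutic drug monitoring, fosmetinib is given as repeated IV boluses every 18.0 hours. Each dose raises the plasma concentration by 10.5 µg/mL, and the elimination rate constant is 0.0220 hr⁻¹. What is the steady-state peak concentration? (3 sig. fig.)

32.1 µg/mL

Fraction remaining after one interval: e^(−kτ) = e^(−0.02200 × 18.0) = 0.6730
R = 1 / (1 − 0.6730) = 3.058
Css,max = 10.5 × 3.058 ≈ 32.1 µg/mL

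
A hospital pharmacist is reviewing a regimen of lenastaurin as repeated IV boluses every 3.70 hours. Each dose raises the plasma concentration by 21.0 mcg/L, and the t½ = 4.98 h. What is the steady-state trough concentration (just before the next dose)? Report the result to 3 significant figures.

k = ln 2 / 4.98 = 0.1392 h⁻¹
Fraction remaining after one interval: e^(−kτ) = e^(−0.1392 × 3.70) = 0.5975
R = 1 / (1 − 0.5975) = 2.485
Css,max = 21.0 × 2.485 = 52.17 mcg/L
Css,min = Css,max × e^(−kτ) = 52.17 × 0.5975 ≈ 31.2 mcg/L

31.2 mcg/L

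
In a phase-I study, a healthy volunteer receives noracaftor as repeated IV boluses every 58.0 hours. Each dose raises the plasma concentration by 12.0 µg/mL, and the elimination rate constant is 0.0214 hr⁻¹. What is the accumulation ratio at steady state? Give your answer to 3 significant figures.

Fraction remaining after one interval: e^(−kτ) = e^(−0.02140 × 58.0) = 0.2890
R = 1 / (1 − 0.2890) = 1 / 0.7110 ≈ 1.41

1.41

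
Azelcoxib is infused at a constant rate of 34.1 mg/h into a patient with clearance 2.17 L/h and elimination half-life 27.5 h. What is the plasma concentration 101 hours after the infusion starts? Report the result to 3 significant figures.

14.5 µg/mL

Css = rate / CL = 34.1 / 2.17 = 15.71 µg/mL
k = ln 2 / 27.5 = 0.02521 h⁻¹
C(t) = Css (1 − e^(−kt)) = 15.71 × (1 − e^(−2.546)) = 15.71 × 0.9216 ≈ 14.5 µg/mL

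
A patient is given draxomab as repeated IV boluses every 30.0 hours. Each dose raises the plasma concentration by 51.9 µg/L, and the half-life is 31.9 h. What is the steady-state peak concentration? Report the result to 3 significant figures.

k = ln 2 / 31.9 = 0.02173 h⁻¹
Fraction remaining after one interval: e^(−kτ) = e^(−0.02173 × 30.0) = 0.5211
R = 1 / (1 − 0.5211) = 2.088
Css,max = 51.9 × 2.088 ≈ 108 µg/L

108 µg/L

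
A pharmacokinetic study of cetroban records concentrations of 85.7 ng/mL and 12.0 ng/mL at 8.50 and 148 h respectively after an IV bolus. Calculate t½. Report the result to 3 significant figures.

k = ln(C₁/C₂) / (t₂ − t₁) = ln(85.7/12.0) / (148 − 8.50)
  = 1.966 / 139.5 = 0.01409 h⁻¹
t½ = ln 2 / k = ln 2 / 0.01409 ≈ 49.2 hours

49.2 hours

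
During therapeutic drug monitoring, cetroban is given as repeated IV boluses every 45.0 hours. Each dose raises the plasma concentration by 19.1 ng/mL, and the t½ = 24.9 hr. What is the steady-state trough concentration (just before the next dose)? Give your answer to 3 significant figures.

7.64 ng/mL

k = ln 2 / 24.9 = 0.02784 hr⁻¹
Fraction remaining after one interval: e^(−kτ) = e^(−0.02784 × 45.0) = 0.2857
R = 1 / (1 − 0.2857) = 1.400
Css,max = 19.1 × 1.400 = 26.74 ng/mL
Css,min = Css,max × e^(−kτ) = 26.74 × 0.2857 ≈ 7.64 ng/mL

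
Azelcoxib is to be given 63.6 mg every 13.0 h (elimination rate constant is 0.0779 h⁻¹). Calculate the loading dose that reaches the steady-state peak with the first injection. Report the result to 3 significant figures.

Accumulation ratio R = 1 / (1 − e^(−kτ)) = 1 / (1 − e^(−0.07790×13.0)) = 1 / (1 − 0.3632) = 1.570
Loading dose = maintenance dose × R = 63.6 × 1.570 ≈ 99.9 mg

99.9 mg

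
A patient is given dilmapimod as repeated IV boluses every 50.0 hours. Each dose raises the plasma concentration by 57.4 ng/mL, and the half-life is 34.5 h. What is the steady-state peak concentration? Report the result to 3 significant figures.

k = ln 2 / 34.5 = 0.02009 h⁻¹
Fraction remaining after one interval: e^(−kτ) = e^(−0.02009 × 50.0) = 0.3662
R = 1 / (1 − 0.3662) = 1.578
Css,max = 57.4 × 1.578 ≈ 90.6 ng/mL

90.6 ng/mL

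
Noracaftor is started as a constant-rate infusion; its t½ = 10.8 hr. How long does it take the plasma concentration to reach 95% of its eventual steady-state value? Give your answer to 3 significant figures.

k = ln 2 / 10.8 = 0.06418 hr⁻¹
f = 1 − e^(−kt)  ⇒  t = −ln(1 − f) / k
t = −ln(1 − 0.95) / 0.06418 = 2.996 / 0.06418 ≈ 46.7 hours

46.7 hours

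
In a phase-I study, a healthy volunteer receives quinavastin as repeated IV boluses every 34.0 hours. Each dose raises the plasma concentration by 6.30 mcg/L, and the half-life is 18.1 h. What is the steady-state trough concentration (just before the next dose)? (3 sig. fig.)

k = ln 2 / 18.1 = 0.03830 h⁻¹
Fraction remaining after one interval: e^(−kτ) = e^(−0.03830 × 34.0) = 0.2720
R = 1 / (1 − 0.2720) = 1.374
Css,max = 6.30 × 1.374 = 8.654 mcg/L
Css,min = Css,max × e^(−kτ) = 8.654 × 0.2720 ≈ 2.35 mcg/L

2.35 mcg/L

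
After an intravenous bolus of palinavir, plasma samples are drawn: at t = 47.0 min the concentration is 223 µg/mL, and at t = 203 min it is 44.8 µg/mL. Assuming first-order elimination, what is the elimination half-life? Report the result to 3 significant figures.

k = ln(C₁/C₂) / (t₂ − t₁) = ln(223/44.8) / (203 − 47.0)
  = 1.605 / 156.0 = 0.01029 min⁻¹
t½ = ln 2 / k = ln 2 / 0.01029 ≈ 67.4 minutes

67.4 minutes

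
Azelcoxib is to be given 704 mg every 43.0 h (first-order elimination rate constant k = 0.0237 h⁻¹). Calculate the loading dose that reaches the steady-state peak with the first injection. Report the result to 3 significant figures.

1100 mg

Accumulation ratio R = 1 / (1 − e^(−kτ)) = 1 / (1 − e^(−0.02370×43.0)) = 1 / (1 − 0.3609) = 1.565
Loading dose = maintenance dose × R = 704 × 1.565 ≈ 1100 mg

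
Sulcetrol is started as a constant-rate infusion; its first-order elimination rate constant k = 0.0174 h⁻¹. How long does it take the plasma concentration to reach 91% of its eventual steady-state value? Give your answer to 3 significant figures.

138 hours

f = 1 − e^(−kt)  ⇒  t = −ln(1 − f) / k
t = −ln(1 − 0.91) / 0.01740 = 2.408 / 0.01740 ≈ 138 hours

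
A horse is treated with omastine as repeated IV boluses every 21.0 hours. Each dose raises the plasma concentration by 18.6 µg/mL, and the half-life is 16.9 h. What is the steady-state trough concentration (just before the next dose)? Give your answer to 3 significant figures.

k = ln 2 / 16.9 = 0.04101 h⁻¹
Fraction remaining after one interval: e^(−kτ) = e^(−0.04101 × 21.0) = 0.4226
R = 1 / (1 − 0.4226) = 1.732
Css,max = 18.6 × 1.732 = 32.21 µg/mL
Css,min = Css,max × e^(−kτ) = 32.21 × 0.4226 ≈ 13.6 µg/mL

13.6 µg/mL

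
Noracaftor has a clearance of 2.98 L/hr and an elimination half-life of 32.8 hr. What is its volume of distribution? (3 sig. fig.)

141 L

k = ln 2 / t½ = ln 2 / 32.8 = 0.02113 hr⁻¹
V = CL / k = 2.98 / 0.02113 ≈ 141 L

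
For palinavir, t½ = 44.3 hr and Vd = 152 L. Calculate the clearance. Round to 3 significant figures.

2.38 L/hr

k = ln 2 / t½ = ln 2 / 44.3 = 0.01565 hr⁻¹
CL = k · V = 0.01565 × 152 ≈ 2.38 L/hr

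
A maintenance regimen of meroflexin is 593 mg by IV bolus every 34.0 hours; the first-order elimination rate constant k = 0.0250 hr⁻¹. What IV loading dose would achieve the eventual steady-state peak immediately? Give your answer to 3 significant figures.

1040 mg

Accumulation ratio R = 1 / (1 − e^(−kτ)) = 1 / (1 − e^(−0.02500×34.0)) = 1 / (1 − 0.4274) = 1.746
Loading dose = maintenance dose × R = 593 × 1.746 ≈ 1040 mg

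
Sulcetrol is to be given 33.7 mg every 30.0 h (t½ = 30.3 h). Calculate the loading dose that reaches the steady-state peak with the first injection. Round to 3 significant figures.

k = ln 2 / 30.3 = 0.02288 h⁻¹
Accumulation ratio R = 1 / (1 − e^(−kτ)) = 1 / (1 − e^(−0.02288×30.0)) = 1 / (1 − 0.5034) = 2.014
Loading dose = maintenance dose × R = 33.7 × 2.014 ≈ 67.9 mg

67.9 mg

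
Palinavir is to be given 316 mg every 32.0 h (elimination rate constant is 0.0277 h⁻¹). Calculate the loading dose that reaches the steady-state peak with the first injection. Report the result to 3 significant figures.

Accumulation ratio R = 1 / (1 − e^(−kτ)) = 1 / (1 − e^(−0.02770×32.0)) = 1 / (1 − 0.4121) = 1.701
Loading dose = maintenance dose × R = 316 × 1.701 ≈ 538 mg

538 mg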